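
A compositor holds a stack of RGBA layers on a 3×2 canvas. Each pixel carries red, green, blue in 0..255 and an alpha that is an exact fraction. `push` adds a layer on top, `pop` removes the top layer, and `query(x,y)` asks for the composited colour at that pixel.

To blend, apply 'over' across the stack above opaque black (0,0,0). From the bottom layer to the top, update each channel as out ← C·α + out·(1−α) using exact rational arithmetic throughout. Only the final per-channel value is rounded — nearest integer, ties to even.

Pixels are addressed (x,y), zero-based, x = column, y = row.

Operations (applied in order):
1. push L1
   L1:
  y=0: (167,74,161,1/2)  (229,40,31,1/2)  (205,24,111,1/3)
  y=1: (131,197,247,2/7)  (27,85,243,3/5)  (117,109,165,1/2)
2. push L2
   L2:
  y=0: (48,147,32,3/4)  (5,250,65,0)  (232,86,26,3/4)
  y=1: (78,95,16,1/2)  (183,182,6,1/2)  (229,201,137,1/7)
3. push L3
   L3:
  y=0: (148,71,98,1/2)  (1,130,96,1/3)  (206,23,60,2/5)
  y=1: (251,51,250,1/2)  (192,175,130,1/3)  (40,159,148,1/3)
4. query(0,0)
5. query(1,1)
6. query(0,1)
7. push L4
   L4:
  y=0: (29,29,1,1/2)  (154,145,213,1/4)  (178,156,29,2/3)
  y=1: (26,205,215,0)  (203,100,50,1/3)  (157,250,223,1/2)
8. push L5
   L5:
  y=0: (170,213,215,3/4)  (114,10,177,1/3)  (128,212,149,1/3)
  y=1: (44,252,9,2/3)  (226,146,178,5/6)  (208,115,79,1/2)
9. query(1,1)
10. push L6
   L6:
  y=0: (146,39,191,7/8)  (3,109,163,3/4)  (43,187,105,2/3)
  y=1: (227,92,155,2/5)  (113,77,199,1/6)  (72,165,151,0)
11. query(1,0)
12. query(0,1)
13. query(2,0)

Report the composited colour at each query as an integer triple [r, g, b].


at x=0,y=0 over L1,L2,L3:
after L1 α=1/2: [167/2, 37, 161/2]
after L2 α=3/4: [455/8, 239/2, 353/8]
after L3 α=1/2: [1639/16, 381/4, 1137/16]
= [102, 95, 71]

at x=1,y=1 over L1,L2,L3:
+L1 (α=3/5) → [81/5, 51, 729/5]
+L2 (α=1/2) → [498/5, 233/2, 759/10]
+L3 (α=1/3) → [652/5, 136, 1409/15]
→ [130, 136, 94]

at x=0,y=1 over L1,L2,L3:
L1 α=2/7: [262/7, 394/7, 494/7]
L2 α=1/2: [404/7, 1059/14, 303/7]
L3 α=1/2: [2161/14, 1773/28, 2053/14]
→ [154, 63, 147]

(1,1) stack=L1,L2,L3,L4,L5; from [0,0,0]:
+L1 (α=3/5) → [81/5, 51, 729/5]
+L2 (α=1/2) → [498/5, 233/2, 759/10]
+L3 (α=1/3) → [652/5, 136, 1409/15]
+L4 (α=1/3) → [773/5, 124, 3568/45]
+L5 (α=5/6) → [2141/10, 427/3, 21809/135]
= [214, 142, 162]

(1,0) stack=L1,L2,L3,L4,L5,L6; from [0,0,0]:
+L1 (α=1/2) → [229/2, 20, 31/2]
+L2 (α=0) → [229/2, 20, 31/2]
+L3 (α=1/3) → [230/3, 170/3, 127/3]
+L4 (α=1/4) → [96, 315/4, 85]
+L5 (α=1/3) → [102, 335/6, 347/3]
+L6 (α=3/4) → [111/4, 2297/24, 907/6]
= [28, 96, 151]

query (0,1) [L1,L2,L3,L4,L5,L6] — begin 0,0,0
L1 α=2/7: [262/7, 394/7, 494/7]
L2 α=1/2: [404/7, 1059/14, 303/7]
L3 α=1/2: [2161/14, 1773/28, 2053/14]
L4 α=0: [2161/14, 1773/28, 2053/14]
L5 α=2/3: [1131/14, 5295/28, 2305/42]
L6 α=2/5: [9749/70, 21037/140, 1329/14]
rounded: [139, 150, 95]

at x=2,y=0 over L1,L2,L3,L4,L5,L6:
L1 α=1/3: [205/3, 8, 37]
L2 α=3/4: [2293/12, 133/2, 115/4]
L3 α=2/5: [3941/20, 491/10, 165/4]
L4 α=2/3: [3687/20, 3611/30, 397/12]
L5 α=1/3: [4967/30, 6791/45, 1291/18]
L6 α=2/3: [7547/90, 23621/135, 5071/54]
→ [84, 175, 94]


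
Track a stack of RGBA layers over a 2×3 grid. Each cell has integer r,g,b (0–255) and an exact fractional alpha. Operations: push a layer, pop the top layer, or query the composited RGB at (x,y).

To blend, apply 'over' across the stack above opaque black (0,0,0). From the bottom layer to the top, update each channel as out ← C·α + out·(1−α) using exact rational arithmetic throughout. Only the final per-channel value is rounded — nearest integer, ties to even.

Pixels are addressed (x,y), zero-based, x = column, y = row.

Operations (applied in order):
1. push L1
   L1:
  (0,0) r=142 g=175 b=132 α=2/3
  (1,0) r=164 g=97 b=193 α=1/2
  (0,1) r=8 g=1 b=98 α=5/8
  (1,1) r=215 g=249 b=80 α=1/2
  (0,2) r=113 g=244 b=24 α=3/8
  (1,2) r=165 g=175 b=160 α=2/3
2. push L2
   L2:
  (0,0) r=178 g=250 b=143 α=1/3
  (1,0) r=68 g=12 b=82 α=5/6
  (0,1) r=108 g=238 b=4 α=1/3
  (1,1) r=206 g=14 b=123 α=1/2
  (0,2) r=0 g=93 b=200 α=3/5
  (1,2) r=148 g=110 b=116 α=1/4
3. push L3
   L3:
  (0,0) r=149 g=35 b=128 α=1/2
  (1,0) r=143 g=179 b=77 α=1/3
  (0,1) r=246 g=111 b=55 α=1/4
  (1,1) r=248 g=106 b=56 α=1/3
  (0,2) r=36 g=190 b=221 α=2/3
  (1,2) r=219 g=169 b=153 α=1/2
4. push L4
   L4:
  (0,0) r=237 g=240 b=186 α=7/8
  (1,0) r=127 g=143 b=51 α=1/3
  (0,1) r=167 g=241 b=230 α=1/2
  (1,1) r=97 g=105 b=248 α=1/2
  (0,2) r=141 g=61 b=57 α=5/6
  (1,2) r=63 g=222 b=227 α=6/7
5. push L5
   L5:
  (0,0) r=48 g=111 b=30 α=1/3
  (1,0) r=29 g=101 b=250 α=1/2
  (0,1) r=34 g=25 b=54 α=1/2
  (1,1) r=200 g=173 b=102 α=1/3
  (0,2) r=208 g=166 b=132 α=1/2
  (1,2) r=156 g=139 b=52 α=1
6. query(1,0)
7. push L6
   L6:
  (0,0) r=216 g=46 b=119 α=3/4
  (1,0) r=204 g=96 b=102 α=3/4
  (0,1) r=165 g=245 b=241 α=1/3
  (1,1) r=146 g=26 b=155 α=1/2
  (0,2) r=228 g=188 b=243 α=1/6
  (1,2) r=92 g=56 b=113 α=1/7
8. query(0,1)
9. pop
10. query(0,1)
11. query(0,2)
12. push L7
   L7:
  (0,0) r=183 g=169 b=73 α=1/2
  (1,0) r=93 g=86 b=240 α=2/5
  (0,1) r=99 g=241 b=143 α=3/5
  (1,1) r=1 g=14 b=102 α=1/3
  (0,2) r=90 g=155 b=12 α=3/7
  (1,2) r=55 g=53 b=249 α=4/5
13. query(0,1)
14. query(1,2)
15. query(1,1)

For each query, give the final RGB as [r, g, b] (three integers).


query (1,0) [L1,L2,L3,L4,L5] — begin 0,0,0
L1 α=1/2: [82, 97/2, 193/2]
L2 α=5/6: [211/3, 217/12, 1013/12]
L3 α=1/3: [851/9, 1291/18, 1475/18]
L4 α=1/3: [2845/27, 2578/27, 1934/27]
L5 α=1/2: [1814/27, 5305/54, 4342/27]
rounded: [67, 98, 161]

(0,1) stack=L1,L2,L3,L4,L5,L6; from [0,0,0]:
+L1 (α=5/8) → [5, 5/8, 245/4]
+L2 (α=1/3) → [118/3, 319/4, 253/6]
+L3 (α=1/4) → [91, 1401/16, 363/8]
+L4 (α=1/2) → [129, 5257/32, 2203/16]
+L5 (α=1/2) → [163/2, 6057/64, 3067/32]
+L6 (α=1/3) → [328/3, 13897/96, 6923/48]
rounded: [109, 145, 144]

query (0,1) [L1,L2,L3,L4,L5] — begin 0,0,0
+L1 (α=5/8) → [5, 5/8, 245/4]
+L2 (α=1/3) → [118/3, 319/4, 253/6]
+L3 (α=1/4) → [91, 1401/16, 363/8]
+L4 (α=1/2) → [129, 5257/32, 2203/16]
+L5 (α=1/2) → [163/2, 6057/64, 3067/32]
rounded: [82, 95, 96]

at x=0,y=2 over L1,L2,L3,L4,L5:
after L1 α=3/8: [339/8, 183/2, 9]
after L2 α=3/5: [339/20, 462/5, 618/5]
after L3 α=2/3: [593/20, 2362/15, 2828/15]
after L4 α=5/6: [14693/120, 6937/90, 7103/90]
after L5 α=1/2: [39653/240, 21877/180, 18983/180]
→ [165, 122, 105]

at x=0,y=1 over L1,L2,L3,L4,L5,L7:
+L1 (α=5/8) → [5, 5/8, 245/4]
+L2 (α=1/3) → [118/3, 319/4, 253/6]
+L3 (α=1/4) → [91, 1401/16, 363/8]
+L4 (α=1/2) → [129, 5257/32, 2203/16]
+L5 (α=1/2) → [163/2, 6057/64, 3067/32]
+L7 (α=3/5) → [92, 29193/160, 9931/80]
rounded: [92, 182, 124]

(1,2) stack=L1,L2,L3,L4,L5,L7; from [0,0,0]:
+L1 (α=2/3) → [110, 350/3, 320/3]
+L2 (α=1/4) → [239/2, 115, 109]
+L3 (α=1/2) → [677/4, 142, 131]
+L4 (α=6/7) → [2189/28, 1474/7, 1493/7]
+L5 (α=1) → [156, 139, 52]
+L7 (α=4/5) → [376/5, 351/5, 1048/5]
= [75, 70, 210]

query (1,1) [L1,L2,L3,L4,L5,L7] — begin 0,0,0
after L1 α=1/2: [215/2, 249/2, 40]
after L2 α=1/2: [627/4, 277/4, 163/2]
after L3 α=1/3: [1123/6, 163/2, 73]
after L4 α=1/2: [1705/12, 373/4, 321/2]
after L5 α=1/3: [2905/18, 719/6, 141]
after L7 α=1/3: [2914/27, 761/9, 128]
= [108, 85, 128]


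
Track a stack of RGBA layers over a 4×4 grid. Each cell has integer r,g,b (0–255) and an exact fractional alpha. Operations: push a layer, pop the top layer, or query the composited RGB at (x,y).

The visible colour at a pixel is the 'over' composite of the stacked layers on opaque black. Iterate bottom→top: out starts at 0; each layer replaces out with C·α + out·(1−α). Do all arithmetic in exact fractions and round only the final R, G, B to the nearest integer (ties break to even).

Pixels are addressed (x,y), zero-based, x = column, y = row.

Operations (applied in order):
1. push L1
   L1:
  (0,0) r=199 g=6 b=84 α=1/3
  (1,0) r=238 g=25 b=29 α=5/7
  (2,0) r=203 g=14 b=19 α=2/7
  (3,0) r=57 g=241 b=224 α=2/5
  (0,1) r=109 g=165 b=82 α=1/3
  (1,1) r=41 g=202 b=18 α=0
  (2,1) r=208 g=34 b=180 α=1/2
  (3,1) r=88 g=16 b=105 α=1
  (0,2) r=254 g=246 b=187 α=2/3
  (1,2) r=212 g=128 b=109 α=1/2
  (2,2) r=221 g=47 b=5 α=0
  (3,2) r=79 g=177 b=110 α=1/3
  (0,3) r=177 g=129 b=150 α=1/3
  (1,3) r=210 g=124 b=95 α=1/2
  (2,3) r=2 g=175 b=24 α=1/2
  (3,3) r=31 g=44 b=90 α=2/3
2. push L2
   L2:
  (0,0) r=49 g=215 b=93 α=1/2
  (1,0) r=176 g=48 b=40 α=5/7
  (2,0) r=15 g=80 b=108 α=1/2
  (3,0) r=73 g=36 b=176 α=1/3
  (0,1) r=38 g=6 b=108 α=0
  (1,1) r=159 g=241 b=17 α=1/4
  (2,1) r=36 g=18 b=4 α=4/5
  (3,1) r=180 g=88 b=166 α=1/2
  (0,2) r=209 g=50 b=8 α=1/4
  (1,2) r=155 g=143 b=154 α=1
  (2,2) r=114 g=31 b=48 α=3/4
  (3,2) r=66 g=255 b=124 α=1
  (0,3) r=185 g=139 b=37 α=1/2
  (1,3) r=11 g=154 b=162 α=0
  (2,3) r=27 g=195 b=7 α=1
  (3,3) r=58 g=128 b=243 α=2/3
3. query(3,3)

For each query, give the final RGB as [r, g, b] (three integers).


at x=3,y=3 over L1,L2:
after L1 α=2/3: [62/3, 88/3, 60]
after L2 α=2/3: [410/9, 856/9, 182]
rounded: [46, 95, 182]


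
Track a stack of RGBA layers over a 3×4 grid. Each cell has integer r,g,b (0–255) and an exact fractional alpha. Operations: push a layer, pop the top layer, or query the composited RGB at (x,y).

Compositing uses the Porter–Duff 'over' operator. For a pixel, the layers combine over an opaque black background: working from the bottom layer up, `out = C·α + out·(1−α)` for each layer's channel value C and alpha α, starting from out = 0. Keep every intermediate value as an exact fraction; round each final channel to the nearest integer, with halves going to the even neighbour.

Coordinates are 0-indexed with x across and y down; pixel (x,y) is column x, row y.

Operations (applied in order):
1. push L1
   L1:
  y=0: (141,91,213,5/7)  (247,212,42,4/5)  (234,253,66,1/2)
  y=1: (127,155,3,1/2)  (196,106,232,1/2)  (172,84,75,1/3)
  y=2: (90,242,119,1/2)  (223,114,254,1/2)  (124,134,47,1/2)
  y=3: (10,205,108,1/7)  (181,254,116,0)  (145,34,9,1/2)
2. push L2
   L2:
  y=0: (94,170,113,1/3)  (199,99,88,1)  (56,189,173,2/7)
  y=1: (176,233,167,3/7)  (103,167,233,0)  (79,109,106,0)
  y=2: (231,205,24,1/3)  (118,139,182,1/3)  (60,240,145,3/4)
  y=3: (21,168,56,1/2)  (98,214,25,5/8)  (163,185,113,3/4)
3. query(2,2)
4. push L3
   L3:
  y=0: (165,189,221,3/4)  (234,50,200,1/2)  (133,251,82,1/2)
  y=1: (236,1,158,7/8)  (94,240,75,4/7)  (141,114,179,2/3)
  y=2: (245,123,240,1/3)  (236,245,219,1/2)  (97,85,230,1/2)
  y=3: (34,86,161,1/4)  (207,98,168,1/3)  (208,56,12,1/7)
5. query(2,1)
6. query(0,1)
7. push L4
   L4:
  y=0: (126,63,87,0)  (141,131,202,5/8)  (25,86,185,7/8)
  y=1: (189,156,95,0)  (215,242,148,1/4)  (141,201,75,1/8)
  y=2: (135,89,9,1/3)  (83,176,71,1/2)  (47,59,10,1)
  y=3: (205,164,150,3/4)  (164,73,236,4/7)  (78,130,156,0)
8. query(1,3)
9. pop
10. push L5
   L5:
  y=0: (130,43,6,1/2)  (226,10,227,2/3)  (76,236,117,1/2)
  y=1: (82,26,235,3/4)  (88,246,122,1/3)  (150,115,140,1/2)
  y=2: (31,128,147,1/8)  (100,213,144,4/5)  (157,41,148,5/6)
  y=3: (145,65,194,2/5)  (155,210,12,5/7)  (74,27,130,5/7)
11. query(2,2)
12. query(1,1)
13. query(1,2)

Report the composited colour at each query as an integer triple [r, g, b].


query (2,2) [L1,L2] — begin 0,0,0
+L1 (α=1/2) → [62, 67, 47/2]
+L2 (α=3/4) → [121/2, 787/4, 917/8]
rounded: [60, 197, 115]

(2,1) stack=L1,L2,L3; from [0,0,0]:
L1 α=1/3: [172/3, 28, 25]
L2 α=0: [172/3, 28, 25]
L3 α=2/3: [1018/9, 256/3, 383/3]
= [113, 85, 128]

(0,1) stack=L1,L2,L3; from [0,0,0]:
L1 α=1/2: [127/2, 155/2, 3/2]
L2 α=3/7: [782/7, 1009/7, 507/7]
L3 α=7/8: [6173/28, 529/28, 8249/56]
→ [220, 19, 147]

query (1,3) [L1,L2,L3,L4] — begin 0,0,0
L1 α=0: [0, 0, 0]
L2 α=5/8: [245/4, 535/4, 125/8]
L3 α=1/3: [659/6, 731/6, 797/12]
L4 α=4/7: [1971/14, 1315/14, 4573/28]
→ [141, 94, 163]

query (2,2) [L1,L2,L3,L5] — begin 0,0,0
after L1 α=1/2: [62, 67, 47/2]
after L2 α=3/4: [121/2, 787/4, 917/8]
after L3 α=1/2: [315/4, 1127/8, 2757/16]
after L5 α=5/6: [3455/24, 2767/48, 14597/96]
→ [144, 58, 152]

query (1,1) [L1,L2,L3,L5] — begin 0,0,0
+L1 (α=1/2) → [98, 53, 116]
+L2 (α=0) → [98, 53, 116]
+L3 (α=4/7) → [670/7, 1119/7, 648/7]
+L5 (α=1/3) → [652/7, 1320/7, 2150/21]
= [93, 189, 102]

at x=1,y=2 over L1,L2,L3,L5:
L1 α=1/2: [223/2, 57, 127]
L2 α=1/3: [341/3, 253/3, 436/3]
L3 α=1/2: [1049/6, 494/3, 1093/6]
L5 α=4/5: [3449/30, 610/3, 4549/30]
= [115, 203, 152]


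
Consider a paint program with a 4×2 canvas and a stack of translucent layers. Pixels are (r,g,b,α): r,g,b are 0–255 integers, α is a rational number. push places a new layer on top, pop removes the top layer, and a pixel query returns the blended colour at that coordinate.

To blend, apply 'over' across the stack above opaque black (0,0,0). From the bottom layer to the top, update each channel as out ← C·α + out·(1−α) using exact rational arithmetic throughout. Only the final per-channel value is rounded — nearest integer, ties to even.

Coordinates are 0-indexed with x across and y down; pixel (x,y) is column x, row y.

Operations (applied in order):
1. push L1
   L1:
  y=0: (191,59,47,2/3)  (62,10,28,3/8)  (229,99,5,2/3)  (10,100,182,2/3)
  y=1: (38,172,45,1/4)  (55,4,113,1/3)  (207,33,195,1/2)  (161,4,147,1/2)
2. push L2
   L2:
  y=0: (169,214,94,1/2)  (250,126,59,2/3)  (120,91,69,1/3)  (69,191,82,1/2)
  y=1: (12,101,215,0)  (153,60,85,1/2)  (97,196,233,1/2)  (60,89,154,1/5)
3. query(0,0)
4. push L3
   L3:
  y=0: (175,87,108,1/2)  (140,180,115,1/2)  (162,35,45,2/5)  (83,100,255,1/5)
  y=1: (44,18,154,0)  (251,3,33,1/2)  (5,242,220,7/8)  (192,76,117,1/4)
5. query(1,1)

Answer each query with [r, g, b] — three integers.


(0,0) stack=L1,L2; from [0,0,0]:
+L1 (α=2/3) → [382/3, 118/3, 94/3]
+L2 (α=1/2) → [889/6, 380/3, 188/3]
→ [148, 127, 63]

(1,1) stack=L1,L2,L3; from [0,0,0]:
L1 α=1/3: [55/3, 4/3, 113/3]
L2 α=1/2: [257/3, 92/3, 184/3]
L3 α=1/2: [505/3, 101/6, 283/6]
rounded: [168, 17, 47]


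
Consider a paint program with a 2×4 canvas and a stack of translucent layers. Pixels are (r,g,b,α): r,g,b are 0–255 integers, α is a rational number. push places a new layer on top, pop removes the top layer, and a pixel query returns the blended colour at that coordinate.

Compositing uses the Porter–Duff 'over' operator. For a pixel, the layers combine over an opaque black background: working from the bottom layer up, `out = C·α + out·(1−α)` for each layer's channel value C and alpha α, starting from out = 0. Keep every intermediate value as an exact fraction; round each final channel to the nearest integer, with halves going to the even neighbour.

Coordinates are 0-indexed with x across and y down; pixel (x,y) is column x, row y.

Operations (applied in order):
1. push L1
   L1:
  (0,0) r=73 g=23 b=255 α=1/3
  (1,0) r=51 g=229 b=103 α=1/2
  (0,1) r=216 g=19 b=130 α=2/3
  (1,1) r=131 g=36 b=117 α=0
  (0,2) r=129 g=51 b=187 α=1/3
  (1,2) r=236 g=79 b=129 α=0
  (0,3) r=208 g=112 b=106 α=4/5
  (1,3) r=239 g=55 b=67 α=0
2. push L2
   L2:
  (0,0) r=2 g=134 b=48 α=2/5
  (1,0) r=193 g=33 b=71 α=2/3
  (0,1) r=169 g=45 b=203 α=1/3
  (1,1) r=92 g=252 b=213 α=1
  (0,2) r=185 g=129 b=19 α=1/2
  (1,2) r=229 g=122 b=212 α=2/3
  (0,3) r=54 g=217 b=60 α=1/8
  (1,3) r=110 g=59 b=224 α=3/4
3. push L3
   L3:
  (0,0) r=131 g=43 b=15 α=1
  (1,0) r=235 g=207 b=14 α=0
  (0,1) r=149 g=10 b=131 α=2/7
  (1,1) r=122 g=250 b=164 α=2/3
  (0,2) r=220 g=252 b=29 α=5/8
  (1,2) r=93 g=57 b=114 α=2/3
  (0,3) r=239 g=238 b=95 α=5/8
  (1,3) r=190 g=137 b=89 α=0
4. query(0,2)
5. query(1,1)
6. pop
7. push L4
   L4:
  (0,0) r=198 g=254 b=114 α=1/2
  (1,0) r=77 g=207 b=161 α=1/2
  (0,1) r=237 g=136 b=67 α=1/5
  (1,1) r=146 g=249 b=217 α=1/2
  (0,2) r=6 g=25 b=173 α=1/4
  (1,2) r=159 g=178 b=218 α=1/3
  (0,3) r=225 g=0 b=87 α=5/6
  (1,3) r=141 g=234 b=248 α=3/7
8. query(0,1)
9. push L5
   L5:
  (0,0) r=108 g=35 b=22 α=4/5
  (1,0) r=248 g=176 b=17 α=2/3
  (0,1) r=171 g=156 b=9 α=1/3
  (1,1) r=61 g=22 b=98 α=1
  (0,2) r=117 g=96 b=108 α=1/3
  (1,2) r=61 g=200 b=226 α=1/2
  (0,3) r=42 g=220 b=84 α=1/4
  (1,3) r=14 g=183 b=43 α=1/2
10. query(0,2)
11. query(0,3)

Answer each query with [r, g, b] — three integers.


at x=0,y=2 over L1,L2,L3:
L1 α=1/3: [43, 17, 187/3]
L2 α=1/2: [114, 73, 122/3]
L3 α=5/8: [721/4, 1479/8, 267/8]
→ [180, 185, 33]

(1,1) stack=L1,L2,L3; from [0,0,0]:
after L1 α=0: [0, 0, 0]
after L2 α=1: [92, 252, 213]
after L3 α=2/3: [112, 752/3, 541/3]
= [112, 251, 180]

(0,1) stack=L1,L2,L4; from [0,0,0]:
+L1 (α=2/3) → [144, 38/3, 260/3]
+L2 (α=1/3) → [457/3, 211/9, 1129/9]
+L4 (α=1/5) → [2539/15, 2068/45, 5119/45]
rounded: [169, 46, 114]

query (0,2) [L1,L2,L4,L5] — begin 0,0,0
after L1 α=1/3: [43, 17, 187/3]
after L2 α=1/2: [114, 73, 122/3]
after L4 α=1/4: [87, 61, 295/4]
after L5 α=1/3: [97, 218/3, 511/6]
→ [97, 73, 85]

at x=0,y=3 over L1,L2,L4,L5:
L1 α=4/5: [832/5, 448/5, 424/5]
L2 α=1/8: [3047/20, 4221/40, 817/10]
L4 α=5/6: [25547/120, 1407/80, 5167/60]
L5 α=1/4: [27227/160, 21821/320, 6847/80]
→ [170, 68, 86]


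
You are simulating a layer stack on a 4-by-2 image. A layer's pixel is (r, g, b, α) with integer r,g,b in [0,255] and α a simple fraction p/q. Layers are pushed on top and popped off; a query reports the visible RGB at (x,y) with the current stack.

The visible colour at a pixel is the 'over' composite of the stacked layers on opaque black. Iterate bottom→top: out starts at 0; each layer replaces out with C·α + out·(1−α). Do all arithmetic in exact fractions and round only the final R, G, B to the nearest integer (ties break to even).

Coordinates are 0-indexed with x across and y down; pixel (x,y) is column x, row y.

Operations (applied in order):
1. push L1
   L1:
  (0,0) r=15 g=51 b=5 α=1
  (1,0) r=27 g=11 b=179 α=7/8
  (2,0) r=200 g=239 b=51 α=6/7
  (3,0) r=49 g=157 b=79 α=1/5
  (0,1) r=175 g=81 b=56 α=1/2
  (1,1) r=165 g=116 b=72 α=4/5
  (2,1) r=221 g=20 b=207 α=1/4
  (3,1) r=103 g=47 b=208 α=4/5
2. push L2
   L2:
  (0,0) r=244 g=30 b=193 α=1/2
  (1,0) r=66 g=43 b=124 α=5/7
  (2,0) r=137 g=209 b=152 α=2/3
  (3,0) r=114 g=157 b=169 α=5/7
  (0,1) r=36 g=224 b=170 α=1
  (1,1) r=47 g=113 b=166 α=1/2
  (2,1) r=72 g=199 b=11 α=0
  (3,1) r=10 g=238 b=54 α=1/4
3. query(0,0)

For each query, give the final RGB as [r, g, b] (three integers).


at x=0,y=0 over L1,L2:
after L1 α=1: [15, 51, 5]
after L2 α=1/2: [259/2, 81/2, 99]
rounded: [130, 40, 99]


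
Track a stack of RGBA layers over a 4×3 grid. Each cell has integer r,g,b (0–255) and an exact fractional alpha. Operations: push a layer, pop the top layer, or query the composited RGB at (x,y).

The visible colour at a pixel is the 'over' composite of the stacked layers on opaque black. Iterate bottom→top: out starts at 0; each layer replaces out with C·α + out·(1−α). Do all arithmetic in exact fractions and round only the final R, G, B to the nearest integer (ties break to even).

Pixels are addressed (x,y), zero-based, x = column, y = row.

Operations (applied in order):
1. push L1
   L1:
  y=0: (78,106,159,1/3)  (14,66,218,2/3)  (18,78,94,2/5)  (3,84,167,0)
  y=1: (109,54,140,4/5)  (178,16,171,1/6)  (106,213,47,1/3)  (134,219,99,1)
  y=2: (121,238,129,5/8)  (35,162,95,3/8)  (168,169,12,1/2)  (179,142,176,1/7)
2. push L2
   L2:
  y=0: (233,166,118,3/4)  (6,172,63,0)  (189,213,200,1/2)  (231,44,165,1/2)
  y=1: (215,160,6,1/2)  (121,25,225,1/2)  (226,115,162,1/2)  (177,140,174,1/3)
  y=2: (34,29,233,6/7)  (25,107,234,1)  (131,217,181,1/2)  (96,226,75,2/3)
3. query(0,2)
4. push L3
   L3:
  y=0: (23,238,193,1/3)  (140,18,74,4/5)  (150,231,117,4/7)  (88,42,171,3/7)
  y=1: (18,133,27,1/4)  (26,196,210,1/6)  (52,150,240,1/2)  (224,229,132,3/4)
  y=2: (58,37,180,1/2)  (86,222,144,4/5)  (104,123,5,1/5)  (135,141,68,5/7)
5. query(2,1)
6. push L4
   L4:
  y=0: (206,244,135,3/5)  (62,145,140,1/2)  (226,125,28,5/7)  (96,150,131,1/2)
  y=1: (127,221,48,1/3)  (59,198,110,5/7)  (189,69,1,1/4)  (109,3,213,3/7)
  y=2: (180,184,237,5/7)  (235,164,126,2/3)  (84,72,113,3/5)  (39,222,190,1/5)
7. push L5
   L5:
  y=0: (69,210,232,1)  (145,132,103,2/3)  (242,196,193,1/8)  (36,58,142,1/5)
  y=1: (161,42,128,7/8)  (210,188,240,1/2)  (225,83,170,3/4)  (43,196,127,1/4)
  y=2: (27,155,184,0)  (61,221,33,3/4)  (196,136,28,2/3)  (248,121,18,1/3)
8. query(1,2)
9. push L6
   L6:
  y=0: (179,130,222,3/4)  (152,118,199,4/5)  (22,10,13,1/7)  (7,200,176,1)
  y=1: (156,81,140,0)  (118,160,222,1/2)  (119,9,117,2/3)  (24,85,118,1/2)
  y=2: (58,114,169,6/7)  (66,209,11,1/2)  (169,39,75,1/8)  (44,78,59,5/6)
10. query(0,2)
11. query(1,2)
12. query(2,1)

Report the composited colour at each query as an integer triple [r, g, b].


at x=0,y=2 over L1,L2:
+L1 (α=5/8) → [605/8, 595/4, 645/8]
+L2 (α=6/7) → [2237/56, 1291/28, 11829/56]
→ [40, 46, 211]

(2,1) stack=L1,L2,L3; from [0,0,0]:
after L1 α=1/3: [106/3, 71, 47/3]
after L2 α=1/2: [392/3, 93, 533/6]
after L3 α=1/2: [274/3, 243/2, 1973/12]
rounded: [91, 122, 164]

(1,2) stack=L1,L2,L3,L4,L5; from [0,0,0]:
+L1 (α=3/8) → [105/8, 243/4, 285/8]
+L2 (α=1) → [25, 107, 234]
+L3 (α=4/5) → [369/5, 199, 162]
+L4 (α=2/3) → [2719/15, 527/3, 138]
+L5 (α=3/4) → [1366/15, 629/3, 237/4]
= [91, 210, 59]

(0,2) stack=L1,L2,L3,L4,L5,L6; from [0,0,0]:
after L1 α=5/8: [605/8, 595/4, 645/8]
after L2 α=6/7: [2237/56, 1291/28, 11829/56]
after L3 α=1/2: [5485/112, 2327/56, 21909/112]
after L4 α=5/7: [55885/392, 28087/196, 88269/392]
after L5 α=0: [55885/392, 28087/196, 88269/392]
after L6 α=6/7: [192301/2744, 162151/1372, 485757/2744]
rounded: [70, 118, 177]

at x=1,y=2 over L1,L2,L3,L4,L5,L6:
+L1 (α=3/8) → [105/8, 243/4, 285/8]
+L2 (α=1) → [25, 107, 234]
+L3 (α=4/5) → [369/5, 199, 162]
+L4 (α=2/3) → [2719/15, 527/3, 138]
+L5 (α=3/4) → [1366/15, 629/3, 237/4]
+L6 (α=1/2) → [1178/15, 628/3, 281/8]
→ [79, 209, 35]

at x=2,y=1 over L1,L2,L3,L4,L5,L6:
+L1 (α=1/3) → [106/3, 71, 47/3]
+L2 (α=1/2) → [392/3, 93, 533/6]
+L3 (α=1/2) → [274/3, 243/2, 1973/12]
+L4 (α=1/4) → [463/4, 867/8, 1977/16]
+L5 (α=3/4) → [3163/16, 2859/32, 10137/64]
+L6 (α=2/3) → [6971/48, 1145/32, 8371/64]
→ [145, 36, 131]


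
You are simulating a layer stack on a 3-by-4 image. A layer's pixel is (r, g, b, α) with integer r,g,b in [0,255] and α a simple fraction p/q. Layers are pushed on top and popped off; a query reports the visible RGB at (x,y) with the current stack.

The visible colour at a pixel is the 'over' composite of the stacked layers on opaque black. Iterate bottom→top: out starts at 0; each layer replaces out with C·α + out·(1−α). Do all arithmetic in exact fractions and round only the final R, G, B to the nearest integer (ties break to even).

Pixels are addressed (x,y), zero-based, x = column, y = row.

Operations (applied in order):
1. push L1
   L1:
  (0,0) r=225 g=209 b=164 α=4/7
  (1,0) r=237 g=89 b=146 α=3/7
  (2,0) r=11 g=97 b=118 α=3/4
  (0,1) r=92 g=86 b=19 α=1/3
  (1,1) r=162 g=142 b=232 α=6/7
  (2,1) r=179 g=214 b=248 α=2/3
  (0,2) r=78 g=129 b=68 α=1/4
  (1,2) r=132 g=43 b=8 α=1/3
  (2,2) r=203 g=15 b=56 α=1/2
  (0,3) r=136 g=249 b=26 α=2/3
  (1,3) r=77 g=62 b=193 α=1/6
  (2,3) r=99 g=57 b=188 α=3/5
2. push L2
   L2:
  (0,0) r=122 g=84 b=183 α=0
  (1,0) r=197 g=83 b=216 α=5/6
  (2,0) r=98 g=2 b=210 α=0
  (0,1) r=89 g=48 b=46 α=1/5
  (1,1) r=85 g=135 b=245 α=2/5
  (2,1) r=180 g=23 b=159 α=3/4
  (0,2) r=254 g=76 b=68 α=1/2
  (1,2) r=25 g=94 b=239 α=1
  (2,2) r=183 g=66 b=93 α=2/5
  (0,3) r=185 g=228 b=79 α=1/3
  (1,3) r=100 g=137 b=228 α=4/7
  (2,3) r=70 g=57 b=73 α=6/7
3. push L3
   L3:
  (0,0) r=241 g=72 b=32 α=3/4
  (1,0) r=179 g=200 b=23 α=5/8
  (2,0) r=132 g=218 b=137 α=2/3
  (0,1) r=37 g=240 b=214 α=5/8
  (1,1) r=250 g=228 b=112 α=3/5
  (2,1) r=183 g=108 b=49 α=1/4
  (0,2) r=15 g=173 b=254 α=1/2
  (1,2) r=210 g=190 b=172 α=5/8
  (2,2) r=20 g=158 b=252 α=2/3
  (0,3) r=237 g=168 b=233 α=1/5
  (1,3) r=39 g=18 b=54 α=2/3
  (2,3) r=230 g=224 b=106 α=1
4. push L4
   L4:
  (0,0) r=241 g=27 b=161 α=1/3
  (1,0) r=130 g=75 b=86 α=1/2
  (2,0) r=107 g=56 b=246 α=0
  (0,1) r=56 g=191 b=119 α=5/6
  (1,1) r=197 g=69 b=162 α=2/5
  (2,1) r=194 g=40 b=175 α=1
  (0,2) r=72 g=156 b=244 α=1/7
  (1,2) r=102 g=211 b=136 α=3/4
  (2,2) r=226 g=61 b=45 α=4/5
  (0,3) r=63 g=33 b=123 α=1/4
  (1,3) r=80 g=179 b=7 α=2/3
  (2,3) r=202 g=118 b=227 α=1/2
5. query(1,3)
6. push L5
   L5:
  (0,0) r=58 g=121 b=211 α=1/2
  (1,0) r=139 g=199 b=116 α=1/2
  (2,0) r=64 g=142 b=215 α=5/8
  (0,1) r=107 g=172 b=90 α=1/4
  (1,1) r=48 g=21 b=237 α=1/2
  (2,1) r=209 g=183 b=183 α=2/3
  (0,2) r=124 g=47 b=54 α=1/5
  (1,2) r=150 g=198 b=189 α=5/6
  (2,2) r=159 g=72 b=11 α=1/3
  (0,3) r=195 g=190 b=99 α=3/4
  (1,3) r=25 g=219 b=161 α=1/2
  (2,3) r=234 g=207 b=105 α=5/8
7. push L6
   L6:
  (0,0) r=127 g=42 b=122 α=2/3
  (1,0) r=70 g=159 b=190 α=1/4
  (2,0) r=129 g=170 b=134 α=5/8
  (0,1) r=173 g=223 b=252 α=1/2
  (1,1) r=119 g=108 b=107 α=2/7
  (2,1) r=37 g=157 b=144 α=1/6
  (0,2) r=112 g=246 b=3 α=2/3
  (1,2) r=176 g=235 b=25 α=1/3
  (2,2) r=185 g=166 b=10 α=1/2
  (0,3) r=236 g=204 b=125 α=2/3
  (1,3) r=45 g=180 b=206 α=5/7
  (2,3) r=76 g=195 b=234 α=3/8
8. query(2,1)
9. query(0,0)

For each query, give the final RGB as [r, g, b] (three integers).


query (1,3) [L1,L2,L3,L4] — begin 0,0,0
+L1 (α=1/6) → [77/6, 31/3, 193/6]
+L2 (α=4/7) → [877/14, 579/7, 2017/14]
+L3 (α=2/3) → [1969/42, 277/7, 3529/42]
+L4 (α=2/3) → [8689/126, 2783/21, 4117/126]
→ [69, 133, 33]

at x=2,y=1 over L1,L2,L3,L4,L5,L6:
after L1 α=2/3: [358/3, 428/3, 496/3]
after L2 α=3/4: [989/6, 635/12, 1927/12]
after L3 α=1/4: [1355/8, 1067/16, 2123/16]
after L4 α=1: [194, 40, 175]
after L5 α=2/3: [204, 406/3, 541/3]
after L6 α=1/6: [1057/6, 2501/18, 3137/18]
→ [176, 139, 174]

at x=0,y=0 over L1,L2,L3,L4,L5,L6:
+L1 (α=4/7) → [900/7, 836/7, 656/7]
+L2 (α=0) → [900/7, 836/7, 656/7]
+L3 (α=3/4) → [5961/28, 587/7, 332/7]
+L4 (α=1/3) → [9335/42, 1363/21, 597/7]
+L5 (α=1/2) → [11771/84, 1952/21, 1037/7]
+L6 (α=2/3) → [33107/252, 3716/63, 915/7]
→ [131, 59, 131]


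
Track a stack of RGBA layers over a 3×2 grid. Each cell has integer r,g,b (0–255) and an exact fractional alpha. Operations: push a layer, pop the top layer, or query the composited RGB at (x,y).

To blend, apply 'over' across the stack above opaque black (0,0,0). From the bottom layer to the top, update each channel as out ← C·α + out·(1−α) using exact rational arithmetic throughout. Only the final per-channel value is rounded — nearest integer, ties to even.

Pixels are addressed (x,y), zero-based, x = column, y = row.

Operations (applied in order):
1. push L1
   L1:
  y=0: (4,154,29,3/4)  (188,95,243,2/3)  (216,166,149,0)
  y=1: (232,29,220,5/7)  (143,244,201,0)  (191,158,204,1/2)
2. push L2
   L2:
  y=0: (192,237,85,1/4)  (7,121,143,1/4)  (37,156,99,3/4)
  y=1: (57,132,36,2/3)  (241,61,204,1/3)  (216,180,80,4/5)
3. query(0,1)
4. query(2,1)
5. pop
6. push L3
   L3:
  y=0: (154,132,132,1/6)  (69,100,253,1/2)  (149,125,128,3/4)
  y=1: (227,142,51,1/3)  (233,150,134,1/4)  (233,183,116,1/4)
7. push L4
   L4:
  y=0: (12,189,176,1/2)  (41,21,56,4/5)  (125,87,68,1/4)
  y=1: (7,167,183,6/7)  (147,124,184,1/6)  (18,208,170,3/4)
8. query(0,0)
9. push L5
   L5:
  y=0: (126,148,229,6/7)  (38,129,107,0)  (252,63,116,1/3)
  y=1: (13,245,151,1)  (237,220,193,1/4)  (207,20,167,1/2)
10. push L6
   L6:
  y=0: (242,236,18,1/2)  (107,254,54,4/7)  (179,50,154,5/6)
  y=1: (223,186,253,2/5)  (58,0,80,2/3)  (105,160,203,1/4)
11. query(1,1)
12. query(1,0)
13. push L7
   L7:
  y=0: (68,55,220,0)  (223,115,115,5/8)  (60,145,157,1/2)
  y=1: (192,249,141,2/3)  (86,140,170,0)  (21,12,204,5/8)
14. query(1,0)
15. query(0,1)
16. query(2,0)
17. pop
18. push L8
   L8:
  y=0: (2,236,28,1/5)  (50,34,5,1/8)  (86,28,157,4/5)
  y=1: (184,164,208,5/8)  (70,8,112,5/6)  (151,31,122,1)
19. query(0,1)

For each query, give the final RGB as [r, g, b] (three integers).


at x=0,y=1 over L1,L2:
+L1 (α=5/7) → [1160/7, 145/7, 1100/7]
+L2 (α=2/3) → [1958/21, 1993/21, 1604/21]
= [93, 95, 76]

query (2,1) [L1,L2] — begin 0,0,0
after L1 α=1/2: [191/2, 79, 102]
after L2 α=4/5: [1919/10, 799/5, 422/5]
→ [192, 160, 84]

at x=0,y=0 over L1,L3,L4:
after L1 α=3/4: [3, 231/2, 87/4]
after L3 α=1/6: [169/6, 473/4, 321/8]
after L4 α=1/2: [241/12, 1229/8, 1729/16]
→ [20, 154, 108]

at x=1,y=1 over L1,L3,L4,L5,L6:
+L1 (α=0) → [0, 0, 0]
+L3 (α=1/4) → [233/4, 75/2, 67/2]
+L4 (α=1/6) → [1753/24, 623/12, 703/12]
+L5 (α=1/4) → [3649/32, 1503/16, 1475/16]
+L6 (α=2/3) → [7361/96, 501/16, 1345/16]
rounded: [77, 31, 84]

query (1,0) [L1,L3,L4,L5,L6] — begin 0,0,0
+L1 (α=2/3) → [376/3, 190/3, 162]
+L3 (α=1/2) → [583/6, 245/3, 415/2]
+L4 (α=4/5) → [1567/30, 497/15, 863/10]
+L5 (α=0) → [1567/30, 497/15, 863/10]
+L6 (α=4/7) → [5847/70, 5577/35, 4749/70]
→ [84, 159, 68]

at x=1,y=0 over L1,L3,L4,L5,L6,L7:
L1 α=2/3: [376/3, 190/3, 162]
L3 α=1/2: [583/6, 245/3, 415/2]
L4 α=4/5: [1567/30, 497/15, 863/10]
L5 α=0: [1567/30, 497/15, 863/10]
L6 α=4/7: [5847/70, 5577/35, 4749/70]
L7 α=5/8: [95591/560, 4607/35, 54497/560]
rounded: [171, 132, 97]

at x=0,y=1 over L1,L3,L4,L5,L6,L7:
L1 α=5/7: [1160/7, 145/7, 1100/7]
L3 α=1/3: [1303/7, 428/7, 2557/21]
L4 α=6/7: [1597/49, 7442/49, 25615/147]
L5 α=1: [13, 245, 151]
L6 α=2/5: [97, 1107/5, 959/5]
L7 α=2/3: [481/3, 1199/5, 2369/15]
rounded: [160, 240, 158]

at x=2,y=0 over L1,L3,L4,L5,L6,L7:
L1 α=0: [0, 0, 0]
L3 α=3/4: [447/4, 375/4, 96]
L4 α=1/4: [1841/16, 1473/16, 89]
L5 α=1/3: [3857/24, 659/8, 98]
L6 α=5/6: [25337/144, 2659/48, 434/3]
L7 α=1/2: [33977/288, 9619/96, 905/6]
rounded: [118, 100, 151]

(0,1) stack=L1,L3,L4,L5,L6,L8; from [0,0,0]:
+L1 (α=5/7) → [1160/7, 145/7, 1100/7]
+L3 (α=1/3) → [1303/7, 428/7, 2557/21]
+L4 (α=6/7) → [1597/49, 7442/49, 25615/147]
+L5 (α=1) → [13, 245, 151]
+L6 (α=2/5) → [97, 1107/5, 959/5]
+L8 (α=5/8) → [1211/8, 7421/40, 8077/40]
= [151, 186, 202]


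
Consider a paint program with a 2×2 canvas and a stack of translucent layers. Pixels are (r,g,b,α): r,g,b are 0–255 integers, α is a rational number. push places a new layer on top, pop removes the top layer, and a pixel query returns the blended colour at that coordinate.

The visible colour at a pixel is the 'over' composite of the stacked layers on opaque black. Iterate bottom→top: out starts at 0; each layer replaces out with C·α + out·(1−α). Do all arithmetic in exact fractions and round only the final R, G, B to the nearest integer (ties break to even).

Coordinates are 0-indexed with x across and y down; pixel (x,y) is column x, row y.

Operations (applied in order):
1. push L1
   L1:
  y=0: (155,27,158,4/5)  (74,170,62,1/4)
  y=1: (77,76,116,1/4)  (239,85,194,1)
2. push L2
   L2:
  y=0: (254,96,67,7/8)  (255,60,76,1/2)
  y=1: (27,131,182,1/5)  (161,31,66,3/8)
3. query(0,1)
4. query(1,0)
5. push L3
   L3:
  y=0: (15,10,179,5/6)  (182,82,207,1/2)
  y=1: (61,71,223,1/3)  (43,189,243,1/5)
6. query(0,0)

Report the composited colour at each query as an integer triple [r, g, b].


(0,1) stack=L1,L2; from [0,0,0]:
L1 α=1/4: [77/4, 19, 29]
L2 α=1/5: [104/5, 207/5, 298/5]
→ [21, 41, 60]

at x=1,y=0 over L1,L2:
L1 α=1/4: [37/2, 85/2, 31/2]
L2 α=1/2: [547/4, 205/4, 183/4]
→ [137, 51, 46]

query (0,0) [L1,L2,L3] — begin 0,0,0
L1 α=4/5: [124, 108/5, 632/5]
L2 α=7/8: [951/4, 867/10, 2977/40]
L3 α=5/6: [417/8, 1367/60, 38777/240]
= [52, 23, 162]


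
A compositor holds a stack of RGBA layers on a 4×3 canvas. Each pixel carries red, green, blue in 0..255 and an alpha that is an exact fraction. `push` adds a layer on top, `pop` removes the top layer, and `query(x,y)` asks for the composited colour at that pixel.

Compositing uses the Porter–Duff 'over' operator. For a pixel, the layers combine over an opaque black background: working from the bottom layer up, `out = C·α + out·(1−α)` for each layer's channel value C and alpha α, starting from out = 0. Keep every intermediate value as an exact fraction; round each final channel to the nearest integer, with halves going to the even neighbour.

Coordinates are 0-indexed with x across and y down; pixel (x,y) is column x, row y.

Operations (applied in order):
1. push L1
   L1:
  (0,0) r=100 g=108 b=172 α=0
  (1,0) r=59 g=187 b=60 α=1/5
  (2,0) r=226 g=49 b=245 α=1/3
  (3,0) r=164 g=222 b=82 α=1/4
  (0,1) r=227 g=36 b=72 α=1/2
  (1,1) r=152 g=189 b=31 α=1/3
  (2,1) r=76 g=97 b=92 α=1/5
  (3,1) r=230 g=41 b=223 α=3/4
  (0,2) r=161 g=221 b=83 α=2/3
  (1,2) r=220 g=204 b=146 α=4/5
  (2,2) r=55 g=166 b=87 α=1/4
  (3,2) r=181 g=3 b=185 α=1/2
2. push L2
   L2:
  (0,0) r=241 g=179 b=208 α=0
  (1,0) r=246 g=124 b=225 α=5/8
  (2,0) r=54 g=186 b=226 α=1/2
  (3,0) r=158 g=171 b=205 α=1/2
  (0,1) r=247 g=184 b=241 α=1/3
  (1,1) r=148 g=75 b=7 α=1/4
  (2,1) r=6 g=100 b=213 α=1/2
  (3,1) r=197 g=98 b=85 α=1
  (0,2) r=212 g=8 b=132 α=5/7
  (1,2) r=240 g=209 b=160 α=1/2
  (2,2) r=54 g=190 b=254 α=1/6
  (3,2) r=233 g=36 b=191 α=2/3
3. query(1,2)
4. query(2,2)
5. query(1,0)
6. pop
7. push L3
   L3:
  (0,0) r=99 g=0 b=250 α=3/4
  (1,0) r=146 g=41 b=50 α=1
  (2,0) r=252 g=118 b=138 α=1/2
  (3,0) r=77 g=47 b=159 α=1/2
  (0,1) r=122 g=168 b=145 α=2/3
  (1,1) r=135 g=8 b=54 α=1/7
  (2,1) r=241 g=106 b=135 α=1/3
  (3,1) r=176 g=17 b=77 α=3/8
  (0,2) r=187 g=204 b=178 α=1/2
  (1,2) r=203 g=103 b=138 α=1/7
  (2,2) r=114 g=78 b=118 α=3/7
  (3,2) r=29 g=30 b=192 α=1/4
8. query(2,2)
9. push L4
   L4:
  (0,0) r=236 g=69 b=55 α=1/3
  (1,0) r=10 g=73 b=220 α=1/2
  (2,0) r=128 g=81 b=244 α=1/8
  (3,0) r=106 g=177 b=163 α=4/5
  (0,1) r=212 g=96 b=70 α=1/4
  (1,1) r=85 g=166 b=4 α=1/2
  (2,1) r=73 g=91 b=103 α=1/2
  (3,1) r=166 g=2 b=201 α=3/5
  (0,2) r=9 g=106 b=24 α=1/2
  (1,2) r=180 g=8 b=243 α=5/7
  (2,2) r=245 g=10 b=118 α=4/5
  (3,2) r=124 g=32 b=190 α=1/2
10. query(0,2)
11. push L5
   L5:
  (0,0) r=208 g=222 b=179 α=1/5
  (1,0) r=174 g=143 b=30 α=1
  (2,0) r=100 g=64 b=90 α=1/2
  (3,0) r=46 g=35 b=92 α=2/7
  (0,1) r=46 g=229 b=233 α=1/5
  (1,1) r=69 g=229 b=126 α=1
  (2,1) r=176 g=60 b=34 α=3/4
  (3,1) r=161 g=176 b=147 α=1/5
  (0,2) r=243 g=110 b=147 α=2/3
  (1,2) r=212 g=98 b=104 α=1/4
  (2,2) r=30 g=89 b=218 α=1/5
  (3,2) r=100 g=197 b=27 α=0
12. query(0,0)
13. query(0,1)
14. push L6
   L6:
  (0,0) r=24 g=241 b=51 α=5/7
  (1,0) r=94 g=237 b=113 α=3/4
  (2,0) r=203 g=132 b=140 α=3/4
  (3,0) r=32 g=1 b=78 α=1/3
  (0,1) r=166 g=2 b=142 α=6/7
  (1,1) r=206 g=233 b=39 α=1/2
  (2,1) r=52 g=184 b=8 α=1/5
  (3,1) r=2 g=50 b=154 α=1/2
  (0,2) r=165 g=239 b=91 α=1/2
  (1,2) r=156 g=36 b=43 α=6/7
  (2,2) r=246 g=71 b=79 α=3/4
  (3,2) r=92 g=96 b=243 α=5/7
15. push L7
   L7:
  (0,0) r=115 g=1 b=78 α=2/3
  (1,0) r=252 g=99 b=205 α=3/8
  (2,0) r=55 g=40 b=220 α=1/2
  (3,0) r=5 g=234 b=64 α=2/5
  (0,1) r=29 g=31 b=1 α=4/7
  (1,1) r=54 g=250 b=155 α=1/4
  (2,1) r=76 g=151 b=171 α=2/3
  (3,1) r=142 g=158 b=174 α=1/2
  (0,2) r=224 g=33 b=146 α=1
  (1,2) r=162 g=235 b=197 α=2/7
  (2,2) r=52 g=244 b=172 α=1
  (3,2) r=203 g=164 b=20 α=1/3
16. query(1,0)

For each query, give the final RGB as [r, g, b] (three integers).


at x=1,y=2 over L1,L2:
L1 α=4/5: [176, 816/5, 584/5]
L2 α=1/2: [208, 1861/10, 692/5]
→ [208, 186, 138]

query (2,2) [L1,L2] — begin 0,0,0
after L1 α=1/4: [55/4, 83/2, 87/4]
after L2 α=1/6: [491/24, 265/4, 1451/24]
rounded: [20, 66, 60]

at x=1,y=0 over L1,L2:
L1 α=1/5: [59/5, 187/5, 12]
L2 α=5/8: [6327/40, 3661/40, 1161/8]
rounded: [158, 92, 145]

query (2,2) [L1,L3] — begin 0,0,0
L1 α=1/4: [55/4, 83/2, 87/4]
L3 α=3/7: [397/7, 400/7, 63]
= [57, 57, 63]

(0,2) stack=L1,L3,L4; from [0,0,0]:
+L1 (α=2/3) → [322/3, 442/3, 166/3]
+L3 (α=1/2) → [883/6, 527/3, 350/3]
+L4 (α=1/2) → [937/12, 845/6, 211/3]
→ [78, 141, 70]

(0,0) stack=L1,L3,L4,L5; from [0,0,0]:
after L1 α=0: [0, 0, 0]
after L3 α=3/4: [297/4, 0, 375/2]
after L4 α=1/3: [769/6, 23, 430/3]
after L5 α=1/5: [2162/15, 314/5, 2257/15]
rounded: [144, 63, 150]

query (0,1) [L1,L3,L4,L5] — begin 0,0,0
after L1 α=1/2: [227/2, 18, 36]
after L3 α=2/3: [715/6, 118, 326/3]
after L4 α=1/4: [1139/8, 225/2, 99]
after L5 α=1/5: [1231/10, 679/5, 629/5]
→ [123, 136, 126]

(1,0) stack=L1,L3,L4,L5,L6,L7; from [0,0,0]:
L1 α=1/5: [59/5, 187/5, 12]
L3 α=1: [146, 41, 50]
L4 α=1/2: [78, 57, 135]
L5 α=1: [174, 143, 30]
L6 α=3/4: [114, 427/2, 369/4]
L7 α=3/8: [663/4, 2729/16, 4305/32]
rounded: [166, 171, 135]


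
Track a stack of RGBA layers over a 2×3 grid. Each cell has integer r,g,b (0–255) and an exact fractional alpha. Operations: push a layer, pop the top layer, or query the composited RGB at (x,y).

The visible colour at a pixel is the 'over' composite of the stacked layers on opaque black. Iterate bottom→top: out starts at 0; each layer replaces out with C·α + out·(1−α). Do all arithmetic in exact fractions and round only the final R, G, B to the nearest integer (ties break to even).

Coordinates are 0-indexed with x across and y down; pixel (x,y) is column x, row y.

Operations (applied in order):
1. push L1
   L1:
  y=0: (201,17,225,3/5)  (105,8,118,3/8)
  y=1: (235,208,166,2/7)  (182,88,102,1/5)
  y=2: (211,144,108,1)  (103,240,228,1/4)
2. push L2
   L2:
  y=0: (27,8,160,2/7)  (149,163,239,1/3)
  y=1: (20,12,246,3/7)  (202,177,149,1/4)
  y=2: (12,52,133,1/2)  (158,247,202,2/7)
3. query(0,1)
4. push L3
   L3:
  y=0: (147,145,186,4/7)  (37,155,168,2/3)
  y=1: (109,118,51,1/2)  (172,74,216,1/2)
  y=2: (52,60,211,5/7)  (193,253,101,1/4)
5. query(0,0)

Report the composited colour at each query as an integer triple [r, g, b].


(0,1) stack=L1,L2; from [0,0,0]:
L1 α=2/7: [470/7, 416/7, 332/7]
L2 α=3/7: [2300/49, 1916/49, 6494/49]
rounded: [47, 39, 133]

at x=0,y=0 over L1,L2,L3:
L1 α=3/5: [603/5, 51/5, 135]
L2 α=2/7: [657/7, 67/7, 995/7]
L3 α=4/7: [6087/49, 4261/49, 8193/49]
= [124, 87, 167]


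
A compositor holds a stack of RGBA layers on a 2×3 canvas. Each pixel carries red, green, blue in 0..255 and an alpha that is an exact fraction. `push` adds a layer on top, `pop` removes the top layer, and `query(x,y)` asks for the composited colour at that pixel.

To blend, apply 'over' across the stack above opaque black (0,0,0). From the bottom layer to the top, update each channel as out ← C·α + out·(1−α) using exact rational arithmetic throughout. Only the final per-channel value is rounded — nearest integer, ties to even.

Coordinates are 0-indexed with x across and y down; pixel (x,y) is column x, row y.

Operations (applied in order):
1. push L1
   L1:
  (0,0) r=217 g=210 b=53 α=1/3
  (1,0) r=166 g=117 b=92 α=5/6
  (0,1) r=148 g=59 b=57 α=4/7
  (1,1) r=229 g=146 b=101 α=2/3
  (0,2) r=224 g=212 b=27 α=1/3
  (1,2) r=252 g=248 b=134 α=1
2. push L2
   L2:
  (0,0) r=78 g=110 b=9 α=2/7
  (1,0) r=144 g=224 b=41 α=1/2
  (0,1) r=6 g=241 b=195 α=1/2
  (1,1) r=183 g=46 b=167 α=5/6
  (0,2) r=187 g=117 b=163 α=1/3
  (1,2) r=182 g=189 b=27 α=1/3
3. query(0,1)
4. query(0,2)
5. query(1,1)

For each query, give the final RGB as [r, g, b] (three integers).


query (0,1) [L1,L2] — begin 0,0,0
+L1 (α=4/7) → [592/7, 236/7, 228/7]
+L2 (α=1/2) → [317/7, 1923/14, 1593/14]
→ [45, 137, 114]

(0,2) stack=L1,L2; from [0,0,0]:
after L1 α=1/3: [224/3, 212/3, 9]
after L2 α=1/3: [1009/9, 775/9, 181/3]
= [112, 86, 60]

at x=1,y=1 over L1,L2:
+L1 (α=2/3) → [458/3, 292/3, 202/3]
+L2 (α=5/6) → [3203/18, 491/9, 2707/18]
rounded: [178, 55, 150]


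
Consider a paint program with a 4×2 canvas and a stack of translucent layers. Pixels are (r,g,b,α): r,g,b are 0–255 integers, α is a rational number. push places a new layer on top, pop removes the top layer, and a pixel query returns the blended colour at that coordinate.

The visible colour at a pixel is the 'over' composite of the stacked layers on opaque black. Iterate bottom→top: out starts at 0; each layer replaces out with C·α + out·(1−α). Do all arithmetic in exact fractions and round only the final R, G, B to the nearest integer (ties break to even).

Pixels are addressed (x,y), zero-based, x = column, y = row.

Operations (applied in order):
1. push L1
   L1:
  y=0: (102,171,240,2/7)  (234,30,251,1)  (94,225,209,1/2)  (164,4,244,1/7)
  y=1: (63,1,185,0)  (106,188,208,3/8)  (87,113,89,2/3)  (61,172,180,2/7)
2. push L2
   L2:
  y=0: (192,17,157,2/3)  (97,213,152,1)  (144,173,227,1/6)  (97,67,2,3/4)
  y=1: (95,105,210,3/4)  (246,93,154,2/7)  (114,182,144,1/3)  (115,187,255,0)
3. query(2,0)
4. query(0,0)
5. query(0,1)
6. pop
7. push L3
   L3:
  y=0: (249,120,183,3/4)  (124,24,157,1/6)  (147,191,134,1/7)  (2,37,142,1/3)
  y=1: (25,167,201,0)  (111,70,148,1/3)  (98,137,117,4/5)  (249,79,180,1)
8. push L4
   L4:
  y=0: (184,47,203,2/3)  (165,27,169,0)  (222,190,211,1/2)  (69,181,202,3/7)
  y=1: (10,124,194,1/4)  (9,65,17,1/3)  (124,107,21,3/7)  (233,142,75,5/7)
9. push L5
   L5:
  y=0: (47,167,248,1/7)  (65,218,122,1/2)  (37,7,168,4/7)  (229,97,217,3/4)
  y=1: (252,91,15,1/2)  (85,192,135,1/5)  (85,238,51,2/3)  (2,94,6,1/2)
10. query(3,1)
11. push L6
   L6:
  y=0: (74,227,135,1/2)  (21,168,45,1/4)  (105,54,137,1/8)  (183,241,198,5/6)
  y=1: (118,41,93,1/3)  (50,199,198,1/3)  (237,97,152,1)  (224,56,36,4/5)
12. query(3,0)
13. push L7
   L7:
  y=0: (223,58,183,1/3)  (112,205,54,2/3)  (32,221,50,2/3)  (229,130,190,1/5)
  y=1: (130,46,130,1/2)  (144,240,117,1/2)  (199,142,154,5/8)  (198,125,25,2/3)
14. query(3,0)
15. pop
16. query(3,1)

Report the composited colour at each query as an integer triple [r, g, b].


at x=2,y=0 over L1,L2:
after L1 α=1/2: [47, 225/2, 209/2]
after L2 α=1/6: [379/6, 1471/12, 1499/12]
= [63, 123, 125]

at x=0,y=0 over L1,L2:
+L1 (α=2/7) → [204/7, 342/7, 480/7]
+L2 (α=2/3) → [964/7, 580/21, 2678/21]
→ [138, 28, 128]

at x=0,y=1 over L1,L2:
+L1 (α=0) → [0, 0, 0]
+L2 (α=3/4) → [285/4, 315/4, 315/2]
= [71, 79, 158]

at x=3,y=1 over L1,L3,L4,L5:
after L1 α=2/7: [122/7, 344/7, 360/7]
after L3 α=1: [249, 79, 180]
after L4 α=5/7: [1663/7, 124, 105]
after L5 α=1/2: [1677/14, 109, 111/2]
= [120, 109, 56]

(3,0) stack=L1,L3,L4,L5,L6; from [0,0,0]:
after L1 α=1/7: [164/7, 4/7, 244/7]
after L3 α=1/3: [114/7, 89/7, 494/7]
after L4 α=3/7: [1905/49, 4157/49, 6218/49]
after L5 α=3/4: [8892/49, 4604/49, 38117/196]
after L6 α=5/6: [17909/98, 63649/294, 232157/1176]
→ [183, 216, 197]

(3,0) stack=L1,L3,L4,L5,L6,L7; from [0,0,0]:
+L1 (α=1/7) → [164/7, 4/7, 244/7]
+L3 (α=1/3) → [114/7, 89/7, 494/7]
+L4 (α=3/7) → [1905/49, 4157/49, 6218/49]
+L5 (α=3/4) → [8892/49, 4604/49, 38117/196]
+L6 (α=5/6) → [17909/98, 63649/294, 232157/1176]
+L7 (α=1/5) → [47039/245, 146408/735, 288017/1470]
rounded: [192, 199, 196]

query (3,1) [L1,L3,L4,L5,L6] — begin 0,0,0
L1 α=2/7: [122/7, 344/7, 360/7]
L3 α=1: [249, 79, 180]
L4 α=5/7: [1663/7, 124, 105]
L5 α=1/2: [1677/14, 109, 111/2]
L6 α=4/5: [14221/70, 333/5, 399/10]
rounded: [203, 67, 40]
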